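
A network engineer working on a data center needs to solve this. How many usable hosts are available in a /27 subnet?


Given: subnet mask /27
Host bits = 32 - 27 = 5
Total addresses = 2^5 = 32
Usable hosts = 32 - 2 (network + broadcast) = 30

30


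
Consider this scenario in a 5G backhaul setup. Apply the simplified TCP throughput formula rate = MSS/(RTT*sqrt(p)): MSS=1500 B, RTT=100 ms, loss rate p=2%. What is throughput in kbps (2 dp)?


Given: MSS = 1500 bytes, RTT = 100 ms, loss = 2%
RTT in seconds = 100 / 1000 = 0.1
Loss rate = 2% = 0.02
sqrt(loss) = sqrt(0.02) = 0.141421356237
Throughput (bytes/s) = 1500 / (0.1 * 0.141421356237) = 106066.0172
Throughput (kbps) = 106066.0172 * 8 / 1000 = 848.528137 -> 848.53 kbps (2 dp)

848.53


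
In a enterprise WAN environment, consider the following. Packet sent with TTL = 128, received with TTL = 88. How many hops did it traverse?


Given: initial TTL = 128, received TTL = 88
Hops = initial TTL - received TTL
Hops = 128 - 88 = 40

40


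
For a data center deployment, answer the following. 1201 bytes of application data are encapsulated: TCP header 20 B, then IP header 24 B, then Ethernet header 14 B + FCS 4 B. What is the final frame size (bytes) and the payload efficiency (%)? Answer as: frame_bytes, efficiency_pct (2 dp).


TCP segment = 1201 + 20 = 1221 B
IP packet = 1221 + 24 = 1245 B
Ethernet frame = 1245 + 14 + 4 = 1263 B
Efficiency = app / frame = 1201 / 1263 = 0.950911 = 95.0911% -> 95.09% (2 dp)

1263, 95.09


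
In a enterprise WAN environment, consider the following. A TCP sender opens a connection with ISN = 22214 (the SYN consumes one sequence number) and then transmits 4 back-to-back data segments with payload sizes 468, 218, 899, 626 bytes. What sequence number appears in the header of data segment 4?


The SYN occupies sequence number ISN = 22214, so the first data byte is ISN + 1 = 22215.
SEQ of data segment i = (ISN + 1) + sum of payload sizes of segments 1..i-1.
Segment 1: SEQ = 22215, payload = 468 bytes
Segment 2: SEQ = 22683, payload = 218 bytes
Segment 3: SEQ = 22901, payload = 899 bytes
Segment 4: SEQ = 23800, payload = 626 bytes
SEQ of segment 4 = 22215 + 468 + 218 + 899 = 23800

23800


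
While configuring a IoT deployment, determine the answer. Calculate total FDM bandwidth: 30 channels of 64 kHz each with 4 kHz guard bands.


Given: 30 channels, 64 kHz each, guard = 4 kHz
Channel bandwidth = 30 * 64 = 1920 kHz
Guard bands = 29 gaps * 4 kHz = 116 kHz
Total = 1920 + 116 = 2036 kHz

2036


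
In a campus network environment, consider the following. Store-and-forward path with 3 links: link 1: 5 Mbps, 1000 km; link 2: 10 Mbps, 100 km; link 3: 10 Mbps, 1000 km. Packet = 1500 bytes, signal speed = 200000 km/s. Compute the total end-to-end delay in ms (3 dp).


Packet = 1500 bytes = 12000 bits. Store-and-forward: sum (t_trans + t_prop) per link.
Link 1: t_trans = 12000/(5*10^6) s = 2.4000 ms; t_prop = 1000/200000 s = 5.0000 ms; subtotal = 7.4000 ms
Link 2: t_trans = 12000/(10*10^6) s = 1.2000 ms; t_prop = 100/200000 s = 0.5000 ms; subtotal = 1.7000 ms
Link 3: t_trans = 12000/(10*10^6) s = 1.2000 ms; t_prop = 1000/200000 s = 5.0000 ms; subtotal = 6.2000 ms
End-to-end = 7.4000 + 1.7000 + 6.2000 = 15.3000 ms -> 15.300 ms (3 dp)

15.300


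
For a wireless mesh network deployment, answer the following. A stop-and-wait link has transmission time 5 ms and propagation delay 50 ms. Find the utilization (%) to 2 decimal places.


Given: Ttrans = 5 ms, Tprop = 50 ms
RTT = 2 * Tprop = 2 * 50 = 100 ms
U = Ttrans / (Ttrans + RTT)
U = 5 / (5 + 100)
U = 5 / 105 = 0.047619
U% = 4.76%

4.76


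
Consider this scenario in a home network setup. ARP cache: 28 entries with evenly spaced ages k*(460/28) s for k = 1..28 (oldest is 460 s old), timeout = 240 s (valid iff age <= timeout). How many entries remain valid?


Ages are k * 460/28 s for k = 1..28 (spacing = 16.4286 s).
Entry k is valid iff k * 460/28 <= 240 iff k <= 28 * 240 / 460 = 14.6087
n_valid = floor(14.6087) = 14
(n_stale = 28 - 14 = 14)

14


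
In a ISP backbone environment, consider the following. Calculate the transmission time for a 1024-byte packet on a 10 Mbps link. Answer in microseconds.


Given: packet = 1024 bytes, bandwidth = 10 Mbps
Packet in bits = 1024 * 8 = 8192 bits
Bandwidth = 10 * 10^6 = 10000000 bps
Time = 8192 / 10000000 seconds
Time in us = 8192 * 10^6 / 10000000 = 819.2

819.2


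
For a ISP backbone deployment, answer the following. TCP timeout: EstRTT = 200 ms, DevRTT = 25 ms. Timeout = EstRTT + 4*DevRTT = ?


Given: EstRTT = 200 ms, DevRTT = 25 ms
Timeout = EstRTT + 4 * DevRTT
4 * DevRTT = 4 * 25 = 100
Timeout = 200 + 100 = 300 ms

300


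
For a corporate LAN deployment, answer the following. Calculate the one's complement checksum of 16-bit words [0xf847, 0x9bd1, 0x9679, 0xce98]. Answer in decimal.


Given words: [0xf847, 0x9bd1, 0x9679, 0xce98]
Step 1: Sum all words
Raw sum = 63559 + 39889 + 38521 + 52888 = 194857
Step 2: Fold carry: (63785 + 2) = 63787
One's complement = ~63787 & 0xFFFF = 1748

1748


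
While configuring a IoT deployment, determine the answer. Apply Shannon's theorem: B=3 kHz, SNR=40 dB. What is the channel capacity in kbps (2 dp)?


Given: B = 3 kHz, SNR = 40 dB
SNR linear = 10^(40/10) = 10000
1 + SNR = 10001
log2(10001) = 13.2878566418
C = 3 * 1000 * 13.2878566418 = 39863.5699 bps
C = 39.863570 kbps -> 39.86 kbps (2 dp)

39.86


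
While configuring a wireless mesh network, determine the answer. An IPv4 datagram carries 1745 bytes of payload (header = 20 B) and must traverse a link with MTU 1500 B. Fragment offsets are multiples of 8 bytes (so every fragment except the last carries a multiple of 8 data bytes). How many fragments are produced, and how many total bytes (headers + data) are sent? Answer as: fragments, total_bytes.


Max data per non-final fragment = floor((MTU - header)/8)*8 = floor((1500 - 20)/8)*8 = floor(1480/8)*8 = 1480 B
Final fragment needs no 8-byte alignment: it can carry up to MTU - header = 1480 B
Non-final fragments needed = ceil((payload - 1480) / 1480) = ceil(265/1480) = ceil(0.1791) = 1
Number of fragments = 1 + 1 = 2
Fragment sizes (data): 1 * 1480 B + 265 B (last, 265 <= 1480 OK)
Total bytes sent = payload + n_frags * header = 1745 + 2*20 = 1745 + 40 = 1785 B

2, 1785


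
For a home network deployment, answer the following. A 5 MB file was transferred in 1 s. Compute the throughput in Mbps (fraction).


Given: file = 5 MB, time = 1 s
File in Mb = 5 * 8 = 40 Mb
Throughput = 40 / 1 Mbps
Throughput = 40 Mbps

40


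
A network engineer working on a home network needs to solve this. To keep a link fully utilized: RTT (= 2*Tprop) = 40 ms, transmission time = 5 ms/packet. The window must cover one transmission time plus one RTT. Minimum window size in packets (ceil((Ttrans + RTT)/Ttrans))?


Given: Ttrans = 5 ms, RTT = 40 ms (= 2 * Tprop, Tprop = 20 ms)
Time until first ACK returns = Ttrans + RTT = 5 + 40 = 45 ms
Need W * Ttrans >= Ttrans + RTT  ->  W >= (Ttrans + RTT) / Ttrans
(Ttrans + RTT) / Ttrans = 45 / 5 = 9
W_min = ceil(9) = 9

9


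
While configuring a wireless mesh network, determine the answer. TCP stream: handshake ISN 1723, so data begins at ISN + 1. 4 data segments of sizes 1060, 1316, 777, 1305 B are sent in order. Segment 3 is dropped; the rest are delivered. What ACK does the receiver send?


SYN uses sequence number 1723; first data byte = ISN + 1 = 1724.
Segment 1: SEQ = 1724, len = 1060 B, covers [1724, 2783]
Segment 2: SEQ = 2784, len = 1316 B, covers [2784, 4099]
Segment 3: SEQ = 4100, len = 777 B, covers [4100, 4876] [LOST]
Segment 4: SEQ = 4877, len = 1305 B, covers [4877, 6181]
In-order data received: bytes [1724, 4099] (segments 1..2).
Segment 3 missing -> gap begins at byte 4100; later segments buffered out of order.
Cumulative ACK = next expected in-order byte = 1724 + 1060 + 1316 = 4100

4100


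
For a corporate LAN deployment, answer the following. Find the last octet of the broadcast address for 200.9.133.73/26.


Given: IP = 200.9.133.73, prefix = /26
Host bits = 32 - 26 = 6
Network last octet = 73 AND mask = 64
Host part size = 2^6 - 1 = 63
Broadcast last octet = 64 OR 63 = 127

127


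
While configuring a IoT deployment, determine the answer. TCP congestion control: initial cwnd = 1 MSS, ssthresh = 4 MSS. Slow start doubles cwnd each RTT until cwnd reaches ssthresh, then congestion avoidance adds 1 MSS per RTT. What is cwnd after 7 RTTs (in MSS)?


RTT 0: cwnd = 1 MSS (initial)
RTT 1: cwnd = 2 MSS (slow start, doubled)
RTT 2: cwnd = 4 MSS (slow start, doubled)
RTT 3: cwnd = 5 MSS (congestion avoidance, +1)
RTT 4: cwnd = 6 MSS (congestion avoidance, +1)
RTT 5: cwnd = 7 MSS (congestion avoidance, +1)
RTT 6: cwnd = 8 MSS (congestion avoidance, +1)
RTT 7: cwnd = 9 MSS (congestion avoidance, +1)

9


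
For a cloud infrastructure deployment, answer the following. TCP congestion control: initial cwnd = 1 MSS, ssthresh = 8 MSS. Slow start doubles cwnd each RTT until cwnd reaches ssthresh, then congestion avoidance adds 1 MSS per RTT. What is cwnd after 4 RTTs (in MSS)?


RTT 0: cwnd = 1 MSS (initial)
RTT 1: cwnd = 2 MSS (slow start, doubled)
RTT 2: cwnd = 4 MSS (slow start, doubled)
RTT 3: cwnd = 8 MSS (slow start, doubled)
RTT 4: cwnd = 9 MSS (congestion avoidance, +1)

9


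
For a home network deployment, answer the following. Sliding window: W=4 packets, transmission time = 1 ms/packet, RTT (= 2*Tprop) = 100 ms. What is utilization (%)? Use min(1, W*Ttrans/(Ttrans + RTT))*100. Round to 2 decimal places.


Given: W = 4, Ttrans = 1 ms, RTT = 100 ms (= 2 * Tprop, Tprop = 50 ms)
Cycle time = Ttrans + RTT = 1 + 100 = 101 ms (first packet sent until its ACK returns)
W * Ttrans = 4 * 1 = 4 ms of sending per cycle
W * Ttrans / (Ttrans + RTT) = 4 / 101 = 0.039604
U = min(1, 0.039604) = 0.039604
U% = 3.96%

3.96


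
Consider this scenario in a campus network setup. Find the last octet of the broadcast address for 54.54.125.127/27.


Given: IP = 54.54.125.127, prefix = /27
Host bits = 32 - 27 = 5
Network last octet = 127 AND mask = 96
Host part size = 2^5 - 1 = 31
Broadcast last octet = 96 OR 31 = 127

127


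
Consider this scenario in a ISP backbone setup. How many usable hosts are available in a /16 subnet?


Given: subnet mask /16
Host bits = 32 - 16 = 16
Total addresses = 2^16 = 65536
Usable hosts = 65536 - 2 (network + broadcast) = 65534

65534


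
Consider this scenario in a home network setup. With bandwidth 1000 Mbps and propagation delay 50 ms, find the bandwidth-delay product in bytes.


Given: bandwidth = 1000 Mbps, delay = 50 ms
BDP in bits = 1000 * 10^6 * 50 / 1000
BDP in bits = 50000000
BDP in bytes = 50000000 / 8 = 6250000

6250000


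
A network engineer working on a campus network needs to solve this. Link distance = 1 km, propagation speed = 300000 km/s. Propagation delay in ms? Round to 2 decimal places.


Given: distance = 1 km, speed = 300000 km/s
Delay = distance / speed = 1 / 300000 seconds
Delay in ms = 1 * 1000 / 300000
Delay = 0.0033 ms
Rounded to 2 dp = 0.00 ms

0.00


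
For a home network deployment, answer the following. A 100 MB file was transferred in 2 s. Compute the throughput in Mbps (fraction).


Given: file = 100 MB, time = 2 s
File in Mb = 100 * 8 = 800 Mb
Throughput = 800 / 2 Mbps
Throughput = 400 Mbps

400


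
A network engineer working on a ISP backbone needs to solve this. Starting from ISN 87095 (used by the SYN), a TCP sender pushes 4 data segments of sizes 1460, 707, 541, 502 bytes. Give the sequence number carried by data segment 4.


The SYN occupies sequence number ISN = 87095, so the first data byte is ISN + 1 = 87096.
SEQ of data segment i = (ISN + 1) + sum of payload sizes of segments 1..i-1.
Segment 1: SEQ = 87096, payload = 1460 bytes
Segment 2: SEQ = 88556, payload = 707 bytes
Segment 3: SEQ = 89263, payload = 541 bytes
Segment 4: SEQ = 89804, payload = 502 bytes
SEQ of segment 4 = 87096 + 1460 + 707 + 541 = 89804

89804


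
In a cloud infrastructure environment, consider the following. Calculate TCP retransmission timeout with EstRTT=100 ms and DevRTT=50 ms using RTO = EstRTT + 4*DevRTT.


Given: EstRTT = 100 ms, DevRTT = 50 ms
Timeout = EstRTT + 4 * DevRTT
4 * DevRTT = 4 * 50 = 200
Timeout = 100 + 200 = 300 ms

300


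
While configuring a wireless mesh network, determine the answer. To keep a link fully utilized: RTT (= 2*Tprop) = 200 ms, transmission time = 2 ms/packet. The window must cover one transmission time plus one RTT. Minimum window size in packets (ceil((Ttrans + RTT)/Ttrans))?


Given: Ttrans = 2 ms, RTT = 200 ms (= 2 * Tprop, Tprop = 100 ms)
Time until first ACK returns = Ttrans + RTT = 2 + 200 = 202 ms
Need W * Ttrans >= Ttrans + RTT  ->  W >= (Ttrans + RTT) / Ttrans
(Ttrans + RTT) / Ttrans = 202 / 2 = 101
W_min = ceil(101) = 101

101


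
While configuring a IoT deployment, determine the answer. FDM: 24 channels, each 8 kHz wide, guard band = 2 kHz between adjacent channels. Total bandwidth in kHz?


Given: 24 channels, 8 kHz each, guard = 2 kHz
Channel bandwidth = 24 * 8 = 192 kHz
Guard bands = 23 gaps * 2 kHz = 46 kHz
Total = 192 + 46 = 238 kHz

238


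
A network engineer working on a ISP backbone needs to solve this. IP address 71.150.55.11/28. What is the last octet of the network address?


Given: IP = 71.150.55.11, prefix = /28
Subnet mask = 255.255.255.240
Last octet of IP: 11
Last octet of mask: 240
Network last octet = 11 AND 240 = 0

0


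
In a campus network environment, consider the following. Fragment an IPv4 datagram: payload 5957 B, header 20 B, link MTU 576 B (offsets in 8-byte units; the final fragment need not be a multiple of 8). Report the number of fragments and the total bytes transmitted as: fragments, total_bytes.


Max data per non-final fragment = floor((MTU - header)/8)*8 = floor((576 - 20)/8)*8 = floor(556/8)*8 = 552 B
Final fragment needs no 8-byte alignment: it can carry up to MTU - header = 556 B
Non-final fragments needed = ceil((payload - 556) / 552) = ceil(5401/552) = ceil(9.7844) = 10
Number of fragments = 10 + 1 = 11
Fragment sizes (data): 10 * 552 B + 437 B (last, 437 <= 556 OK)
Total bytes sent = payload + n_frags * header = 5957 + 11*20 = 5957 + 220 = 6177 B

11, 6177


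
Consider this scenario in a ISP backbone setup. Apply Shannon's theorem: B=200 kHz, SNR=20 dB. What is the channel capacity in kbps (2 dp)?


Given: B = 200 kHz, SNR = 20 dB
SNR linear = 10^(20/10) = 100
1 + SNR = 101
log2(101) = 6.6582114828
C = 200 * 1000 * 6.6582114828 = 1331642.2966 bps
C = 1331.642297 kbps -> 1331.64 kbps (2 dp)

1331.64


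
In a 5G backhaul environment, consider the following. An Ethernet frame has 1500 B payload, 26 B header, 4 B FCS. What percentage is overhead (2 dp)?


Given: payload = 1500 B, header = 26 B, trailer = 4 B
Overhead bytes = header + trailer = 26 + 4 = 30
Total frame = payload + overhead = 1500 + 30 = 1530
Overhead % = 30 / 1530 * 100 = 1.9608% -> 1.96% (2 dp)

1.96


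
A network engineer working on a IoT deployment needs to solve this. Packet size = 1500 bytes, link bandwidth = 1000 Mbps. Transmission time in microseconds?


Given: packet = 1500 bytes, bandwidth = 1000 Mbps
Packet in bits = 1500 * 8 = 12000 bits
Bandwidth = 1000 * 10^6 = 1000000000 bps
Time = 12000 / 1000000000 seconds
Time in us = 12000 * 10^6 / 1000000000 = 12

12


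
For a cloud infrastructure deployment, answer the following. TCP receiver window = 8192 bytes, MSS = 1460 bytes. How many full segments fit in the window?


Given: RWND = 8192 bytes, MSS = 1460 bytes
Full segments = floor(RWND / MSS)
Full segments = floor(8192 / 1460)
Full segments = floor(5.611) = 5

5


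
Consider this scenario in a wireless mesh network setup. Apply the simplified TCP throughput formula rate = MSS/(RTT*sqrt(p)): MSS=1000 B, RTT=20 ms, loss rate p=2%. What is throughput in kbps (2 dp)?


Given: MSS = 1000 bytes, RTT = 20 ms, loss = 2%
RTT in seconds = 20 / 1000 = 0.02
Loss rate = 2% = 0.02
sqrt(loss) = sqrt(0.02) = 0.141421356237
Throughput (bytes/s) = 1000 / (0.02 * 0.141421356237) = 353553.3906
Throughput (kbps) = 353553.3906 * 8 / 1000 = 2828.427125 -> 2828.43 kbps (2 dp)

2828.43


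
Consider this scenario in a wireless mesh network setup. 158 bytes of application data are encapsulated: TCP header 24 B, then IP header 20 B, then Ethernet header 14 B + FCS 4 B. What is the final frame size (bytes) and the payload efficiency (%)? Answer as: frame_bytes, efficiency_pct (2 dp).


TCP segment = 158 + 24 = 182 B
IP packet = 182 + 20 = 202 B
Ethernet frame = 202 + 14 + 4 = 220 B
Efficiency = app / frame = 158 / 220 = 0.718182 = 71.8182% -> 71.82% (2 dp)

220, 71.82


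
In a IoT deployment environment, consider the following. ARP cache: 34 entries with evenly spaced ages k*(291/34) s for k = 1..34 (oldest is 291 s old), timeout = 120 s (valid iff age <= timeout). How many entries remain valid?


Ages are k * 291/34 s for k = 1..34 (spacing = 8.5588 s).
Entry k is valid iff k * 291/34 <= 120 iff k <= 34 * 120 / 291 = 14.0206
n_valid = floor(14.0206) = 14
(n_stale = 34 - 14 = 20)

14


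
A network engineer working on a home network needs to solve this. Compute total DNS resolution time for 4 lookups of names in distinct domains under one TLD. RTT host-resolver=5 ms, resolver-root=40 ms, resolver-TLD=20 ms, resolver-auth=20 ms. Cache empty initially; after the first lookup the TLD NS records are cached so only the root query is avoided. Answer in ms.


Lookup 1 (cold cache): local + root + TLD + auth = 5 + 40 + 20 + 20 = 85 ms
Lookups 2..4 (TLD NS cached -> skip root; new domain -> still ask TLD and auth): local + TLD + auth = 5 + 20 + 20 = 45 ms each
Remaining 3 lookups: 3 * 45 = 135 ms
Total = 85 + 135 = 220 ms

220


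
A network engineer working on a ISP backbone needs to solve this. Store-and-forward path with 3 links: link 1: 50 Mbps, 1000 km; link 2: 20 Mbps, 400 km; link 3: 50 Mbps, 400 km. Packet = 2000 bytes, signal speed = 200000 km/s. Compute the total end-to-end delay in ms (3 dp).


Packet = 2000 bytes = 16000 bits. Store-and-forward: sum (t_trans + t_prop) per link.
Link 1: t_trans = 16000/(50*10^6) s = 0.3200 ms; t_prop = 1000/200000 s = 5.0000 ms; subtotal = 5.3200 ms
Link 2: t_trans = 16000/(20*10^6) s = 0.8000 ms; t_prop = 400/200000 s = 2.0000 ms; subtotal = 2.8000 ms
Link 3: t_trans = 16000/(50*10^6) s = 0.3200 ms; t_prop = 400/200000 s = 2.0000 ms; subtotal = 2.3200 ms
End-to-end = 5.3200 + 2.8000 + 2.3200 = 10.4400 ms -> 10.440 ms (3 dp)

10.440


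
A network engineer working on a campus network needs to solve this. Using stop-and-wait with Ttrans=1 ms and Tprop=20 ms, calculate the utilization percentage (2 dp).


Given: Ttrans = 1 ms, Tprop = 20 ms
RTT = 2 * Tprop = 2 * 20 = 40 ms
U = Ttrans / (Ttrans + RTT)
U = 1 / (1 + 40)
U = 1 / 41 = 0.02439
U% = 2.44%

2.44


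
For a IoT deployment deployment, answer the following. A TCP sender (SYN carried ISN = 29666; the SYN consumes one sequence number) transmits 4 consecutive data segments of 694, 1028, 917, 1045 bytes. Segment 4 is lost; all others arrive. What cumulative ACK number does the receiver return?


SYN uses sequence number 29666; first data byte = ISN + 1 = 29667.
Segment 1: SEQ = 29667, len = 694 B, covers [29667, 30360]
Segment 2: SEQ = 30361, len = 1028 B, covers [30361, 31388]
Segment 3: SEQ = 31389, len = 917 B, covers [31389, 32305]
Segment 4: SEQ = 32306, len = 1045 B, covers [32306, 33350] [LOST]
In-order data received: bytes [29667, 32305] (segments 1..3).
Segment 4 missing -> gap begins at byte 32306.
Cumulative ACK = next expected in-order byte = 29667 + 694 + 1028 + 917 = 32306

32306


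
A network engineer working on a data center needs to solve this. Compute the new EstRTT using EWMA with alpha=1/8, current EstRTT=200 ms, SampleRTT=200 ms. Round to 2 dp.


Given: EstRTT = 200 ms, SampleRTT = 200 ms, alpha = 1/8
New EstRTT = (1 - alpha) * EstRTT + alpha * SampleRTT
(7/8) * 200 = 175
(1/8) * 200 = 25
New EstRTT = 175 + 25 = 200 ms -> 200.00 ms (2 dp)

200.00


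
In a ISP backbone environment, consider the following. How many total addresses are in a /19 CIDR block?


Given: CIDR prefix /19
Host bits = 32 - 19 = 13
Total addresses = 2^13 = 8192

8192


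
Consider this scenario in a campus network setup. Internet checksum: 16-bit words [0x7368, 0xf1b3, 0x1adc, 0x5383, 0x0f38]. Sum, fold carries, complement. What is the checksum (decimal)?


Given words: [0x7368, 0xf1b3, 0x1adc, 0x5383, 0x0f38]
Step 1: Sum all words
Raw sum = 29544 + 61875 + 6876 + 21379 + 3896 = 123570
Step 2: Fold carry: (58034 + 1) = 58035
One's complement = ~58035 & 0xFFFF = 7500

7500


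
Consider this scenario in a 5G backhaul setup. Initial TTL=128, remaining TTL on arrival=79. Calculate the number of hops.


Given: initial TTL = 128, received TTL = 79
Hops = initial TTL - received TTL
Hops = 128 - 79 = 49

49


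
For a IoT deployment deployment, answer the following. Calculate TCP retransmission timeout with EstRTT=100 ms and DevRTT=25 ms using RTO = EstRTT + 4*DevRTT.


Given: EstRTT = 100 ms, DevRTT = 25 ms
Timeout = EstRTT + 4 * DevRTT
4 * DevRTT = 4 * 25 = 100
Timeout = 100 + 100 = 200 ms

200


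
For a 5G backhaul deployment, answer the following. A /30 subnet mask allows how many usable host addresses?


Given: subnet mask /30
Host bits = 32 - 30 = 2
Total addresses = 2^2 = 4
Usable hosts = 4 - 2 (network + broadcast) = 2

2


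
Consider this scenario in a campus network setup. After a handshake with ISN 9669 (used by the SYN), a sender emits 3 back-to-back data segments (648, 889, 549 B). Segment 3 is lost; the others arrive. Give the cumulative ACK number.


SYN uses sequence number 9669; first data byte = ISN + 1 = 9670.
Segment 1: SEQ = 9670, len = 648 B, covers [9670, 10317]
Segment 2: SEQ = 10318, len = 889 B, covers [10318, 11206]
Segment 3: SEQ = 11207, len = 549 B, covers [11207, 11755] [LOST]
In-order data received: bytes [9670, 11206] (segments 1..2).
Segment 3 missing -> gap begins at byte 11207.
Cumulative ACK = next expected in-order byte = 9670 + 648 + 889 = 11207

11207


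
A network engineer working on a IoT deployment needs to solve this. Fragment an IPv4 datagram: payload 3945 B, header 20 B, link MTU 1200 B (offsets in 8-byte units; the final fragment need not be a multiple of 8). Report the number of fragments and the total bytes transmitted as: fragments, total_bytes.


Max data per non-final fragment = floor((MTU - header)/8)*8 = floor((1200 - 20)/8)*8 = floor(1180/8)*8 = 1176 B
Final fragment needs no 8-byte alignment: it can carry up to MTU - header = 1180 B
Non-final fragments needed = ceil((payload - 1180) / 1176) = ceil(2765/1176) = ceil(2.3512) = 3
Number of fragments = 3 + 1 = 4
Fragment sizes (data): 3 * 1176 B + 417 B (last, 417 <= 1180 OK)
Total bytes sent = payload + n_frags * header = 3945 + 4*20 = 3945 + 80 = 4025 B

4, 4025


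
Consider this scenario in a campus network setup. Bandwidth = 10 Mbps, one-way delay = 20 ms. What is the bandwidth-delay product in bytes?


Given: bandwidth = 10 Mbps, delay = 20 ms
BDP in bits = 10 * 10^6 * 20 / 1000
BDP in bits = 200000
BDP in bytes = 200000 / 8 = 25000

25000


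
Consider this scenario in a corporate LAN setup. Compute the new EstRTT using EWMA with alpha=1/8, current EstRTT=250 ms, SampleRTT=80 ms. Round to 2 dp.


Given: EstRTT = 250 ms, SampleRTT = 80 ms, alpha = 1/8
New EstRTT = (1 - alpha) * EstRTT + alpha * SampleRTT
(7/8) * 250 = 218.75
(1/8) * 80 = 10
New EstRTT = 218.75 + 10 = 228.75 ms -> 228.75 ms (2 dp)

228.75


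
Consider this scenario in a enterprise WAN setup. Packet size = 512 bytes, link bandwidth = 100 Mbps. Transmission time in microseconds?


Given: packet = 512 bytes, bandwidth = 100 Mbps
Packet in bits = 512 * 8 = 4096 bits
Bandwidth = 100 * 10^6 = 100000000 bps
Time = 4096 / 100000000 seconds
Time in us = 4096 * 10^6 / 100000000 = 40.96

40.96


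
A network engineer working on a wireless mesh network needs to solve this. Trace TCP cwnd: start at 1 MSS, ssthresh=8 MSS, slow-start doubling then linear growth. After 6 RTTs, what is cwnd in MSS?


RTT 0: cwnd = 1 MSS (initial)
RTT 1: cwnd = 2 MSS (slow start, doubled)
RTT 2: cwnd = 4 MSS (slow start, doubled)
RTT 3: cwnd = 8 MSS (slow start, doubled)
RTT 4: cwnd = 9 MSS (congestion avoidance, +1)
RTT 5: cwnd = 10 MSS (congestion avoidance, +1)
RTT 6: cwnd = 11 MSS (congestion avoidance, +1)

11


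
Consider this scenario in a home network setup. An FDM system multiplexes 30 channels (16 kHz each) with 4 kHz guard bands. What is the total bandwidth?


Given: 30 channels, 16 kHz each, guard = 4 kHz
Channel bandwidth = 30 * 16 = 480 kHz
Guard bands = 29 gaps * 4 kHz = 116 kHz
Total = 480 + 116 = 596 kHz

596


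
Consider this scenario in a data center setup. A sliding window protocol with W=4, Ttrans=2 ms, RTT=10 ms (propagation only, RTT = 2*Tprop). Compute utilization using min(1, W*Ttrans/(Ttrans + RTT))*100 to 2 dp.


Given: W = 4, Ttrans = 2 ms, RTT = 10 ms (= 2 * Tprop, Tprop = 5 ms)
Cycle time = Ttrans + RTT = 2 + 10 = 12 ms (first packet sent until its ACK returns)
W * Ttrans = 4 * 2 = 8 ms of sending per cycle
W * Ttrans / (Ttrans + RTT) = 8 / 12 = 0.666667
U = min(1, 0.666667) = 0.666667
U% = 66.67%

66.67


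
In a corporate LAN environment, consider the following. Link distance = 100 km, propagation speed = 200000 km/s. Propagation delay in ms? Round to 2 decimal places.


Given: distance = 100 km, speed = 200000 km/s
Delay = distance / speed = 100 / 200000 seconds
Delay in ms = 100 * 1000 / 200000
Delay = 0.5000 ms
Rounded to 2 dp = 0.50 ms

0.50


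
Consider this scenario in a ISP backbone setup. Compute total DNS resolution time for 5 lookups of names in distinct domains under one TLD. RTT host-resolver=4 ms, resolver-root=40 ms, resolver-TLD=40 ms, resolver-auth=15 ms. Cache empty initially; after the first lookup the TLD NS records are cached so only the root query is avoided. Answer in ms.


Lookup 1 (cold cache): local + root + TLD + auth = 4 + 40 + 40 + 15 = 99 ms
Lookups 2..5 (TLD NS cached -> skip root; new domain -> still ask TLD and auth): local + TLD + auth = 4 + 40 + 15 = 59 ms each
Remaining 4 lookups: 4 * 59 = 236 ms
Total = 99 + 236 = 335 ms

335


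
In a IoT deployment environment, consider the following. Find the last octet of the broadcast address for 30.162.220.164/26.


Given: IP = 30.162.220.164, prefix = /26
Host bits = 32 - 26 = 6
Network last octet = 164 AND mask = 128
Host part size = 2^6 - 1 = 63
Broadcast last octet = 128 OR 63 = 191

191


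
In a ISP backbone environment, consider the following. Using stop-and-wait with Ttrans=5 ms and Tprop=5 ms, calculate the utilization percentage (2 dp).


Given: Ttrans = 5 ms, Tprop = 5 ms
RTT = 2 * Tprop = 2 * 5 = 10 ms
U = Ttrans / (Ttrans + RTT)
U = 5 / (5 + 10)
U = 5 / 15 = 0.333333
U% = 33.33%

33.33


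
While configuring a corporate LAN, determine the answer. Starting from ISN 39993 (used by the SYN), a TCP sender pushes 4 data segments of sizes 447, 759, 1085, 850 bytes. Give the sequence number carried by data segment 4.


The SYN occupies sequence number ISN = 39993, so the first data byte is ISN + 1 = 39994.
SEQ of data segment i = (ISN + 1) + sum of payload sizes of segments 1..i-1.
Segment 1: SEQ = 39994, payload = 447 bytes
Segment 2: SEQ = 40441, payload = 759 bytes
Segment 3: SEQ = 41200, payload = 1085 bytes
Segment 4: SEQ = 42285, payload = 850 bytes
SEQ of segment 4 = 39994 + 447 + 759 + 1085 = 42285

42285


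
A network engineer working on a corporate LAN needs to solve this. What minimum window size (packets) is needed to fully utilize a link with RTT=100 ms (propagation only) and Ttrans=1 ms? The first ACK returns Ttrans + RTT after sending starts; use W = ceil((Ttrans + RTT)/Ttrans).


Given: Ttrans = 1 ms, RTT = 100 ms (= 2 * Tprop, Tprop = 50 ms)
Time until first ACK returns = Ttrans + RTT = 1 + 100 = 101 ms
Need W * Ttrans >= Ttrans + RTT  ->  W >= (Ttrans + RTT) / Ttrans
(Ttrans + RTT) / Ttrans = 101 / 1 = 101
W_min = ceil(101) = 101

101


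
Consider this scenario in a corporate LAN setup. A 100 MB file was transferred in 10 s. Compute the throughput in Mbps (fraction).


Given: file = 100 MB, time = 10 s
File in Mb = 100 * 8 = 800 Mb
Throughput = 800 / 10 Mbps
Throughput = 80 Mbps

80


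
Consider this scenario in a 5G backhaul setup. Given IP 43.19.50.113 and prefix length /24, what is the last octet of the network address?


Given: IP = 43.19.50.113, prefix = /24
Subnet mask = 255.255.255.0
Last octet of IP: 113
Last octet of mask: 0
Network last octet = 113 AND 0 = 0

0


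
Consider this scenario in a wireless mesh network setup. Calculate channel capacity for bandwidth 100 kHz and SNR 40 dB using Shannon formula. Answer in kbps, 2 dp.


Given: B = 100 kHz, SNR = 40 dB
SNR linear = 10^(40/10) = 10000
1 + SNR = 10001
log2(10001) = 13.2878566418
C = 100 * 1000 * 13.2878566418 = 1328785.6642 bps
C = 1328.785664 kbps -> 1328.79 kbps (2 dp)

1328.79


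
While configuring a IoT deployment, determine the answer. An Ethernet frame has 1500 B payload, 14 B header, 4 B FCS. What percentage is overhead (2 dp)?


Given: payload = 1500 B, header = 14 B, trailer = 4 B
Overhead bytes = header + trailer = 14 + 4 = 18
Total frame = payload + overhead = 1500 + 18 = 1518
Overhead % = 18 / 1518 * 100 = 1.1858% -> 1.19% (2 dp)

1.19


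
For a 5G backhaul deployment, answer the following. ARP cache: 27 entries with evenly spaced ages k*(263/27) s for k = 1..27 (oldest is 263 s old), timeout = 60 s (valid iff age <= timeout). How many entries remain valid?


Ages are k * 263/27 s for k = 1..27 (spacing = 9.7407 s).
Entry k is valid iff k * 263/27 <= 60 iff k <= 27 * 60 / 263 = 6.1597
n_valid = floor(6.1597) = 6
(n_stale = 27 - 6 = 21)

6


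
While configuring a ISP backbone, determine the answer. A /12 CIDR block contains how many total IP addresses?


Given: CIDR prefix /12
Host bits = 32 - 12 = 20
Total addresses = 2^20 = 1048576

1048576


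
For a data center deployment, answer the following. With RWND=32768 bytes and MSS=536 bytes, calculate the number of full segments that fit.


Given: RWND = 32768 bytes, MSS = 536 bytes
Full segments = floor(RWND / MSS)
Full segments = floor(32768 / 536)
Full segments = floor(61.1343) = 61

61


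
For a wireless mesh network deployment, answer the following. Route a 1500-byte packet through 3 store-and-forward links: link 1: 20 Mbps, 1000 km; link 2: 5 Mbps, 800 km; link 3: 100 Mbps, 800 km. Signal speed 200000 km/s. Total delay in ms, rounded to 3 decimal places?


Packet = 1500 bytes = 12000 bits. Store-and-forward: sum (t_trans + t_prop) per link.
Link 1: t_trans = 12000/(20*10^6) s = 0.6000 ms; t_prop = 1000/200000 s = 5.0000 ms; subtotal = 5.6000 ms
Link 2: t_trans = 12000/(5*10^6) s = 2.4000 ms; t_prop = 800/200000 s = 4.0000 ms; subtotal = 6.4000 ms
Link 3: t_trans = 12000/(100*10^6) s = 0.1200 ms; t_prop = 800/200000 s = 4.0000 ms; subtotal = 4.1200 ms
End-to-end = 5.6000 + 6.4000 + 4.1200 = 16.1200 ms -> 16.120 ms (3 dp)

16.120


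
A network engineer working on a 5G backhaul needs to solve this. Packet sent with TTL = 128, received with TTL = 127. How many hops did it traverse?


Given: initial TTL = 128, received TTL = 127
Hops = initial TTL - received TTL
Hops = 128 - 127 = 1

1


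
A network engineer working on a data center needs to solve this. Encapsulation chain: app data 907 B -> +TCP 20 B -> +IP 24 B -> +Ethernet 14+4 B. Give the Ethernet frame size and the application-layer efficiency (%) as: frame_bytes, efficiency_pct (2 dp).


TCP segment = 907 + 20 = 927 B
IP packet = 927 + 24 = 951 B
Ethernet frame = 951 + 14 + 4 = 969 B
Efficiency = app / frame = 907 / 969 = 0.936017 = 93.6017% -> 93.60% (2 dp)

969, 93.60


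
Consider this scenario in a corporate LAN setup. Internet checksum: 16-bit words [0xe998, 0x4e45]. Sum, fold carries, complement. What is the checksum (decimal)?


Given words: [0xe998, 0x4e45]
Step 1: Sum all words
Raw sum = 59800 + 20037 = 79837
Step 2: Fold carry: (14301 + 1) = 14302
One's complement = ~14302 & 0xFFFF = 51233

51233


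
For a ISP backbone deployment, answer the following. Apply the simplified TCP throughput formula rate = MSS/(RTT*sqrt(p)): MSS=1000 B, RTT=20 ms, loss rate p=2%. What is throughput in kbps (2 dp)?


Given: MSS = 1000 bytes, RTT = 20 ms, loss = 2%
RTT in seconds = 20 / 1000 = 0.02
Loss rate = 2% = 0.02
sqrt(loss) = sqrt(0.02) = 0.141421356237
Throughput (bytes/s) = 1000 / (0.02 * 0.141421356237) = 353553.3906
Throughput (kbps) = 353553.3906 * 8 / 1000 = 2828.427125 -> 2828.43 kbps (2 dp)

2828.43


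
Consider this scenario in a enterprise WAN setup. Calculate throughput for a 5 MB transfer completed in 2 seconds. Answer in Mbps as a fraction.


Given: file = 5 MB, time = 2 s
File in Mb = 5 * 8 = 40 Mb
Throughput = 40 / 2 Mbps
Throughput = 20 Mbps

20


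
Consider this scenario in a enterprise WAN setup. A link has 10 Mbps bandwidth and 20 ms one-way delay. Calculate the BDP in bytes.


Given: bandwidth = 10 Mbps, delay = 20 ms
BDP in bits = 10 * 10^6 * 20 / 1000
BDP in bits = 200000
BDP in bytes = 200000 / 8 = 25000

25000


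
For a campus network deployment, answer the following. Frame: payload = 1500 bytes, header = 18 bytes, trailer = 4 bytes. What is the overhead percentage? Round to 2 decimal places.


Given: payload = 1500 B, header = 18 B, trailer = 4 B
Overhead bytes = header + trailer = 18 + 4 = 22
Total frame = payload + overhead = 1500 + 22 = 1522
Overhead % = 22 / 1522 * 100 = 1.4455% -> 1.45% (2 dp)

1.45


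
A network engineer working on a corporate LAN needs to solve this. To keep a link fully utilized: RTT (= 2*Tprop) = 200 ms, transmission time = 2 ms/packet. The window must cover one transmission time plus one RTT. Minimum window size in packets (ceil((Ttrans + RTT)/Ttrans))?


Given: Ttrans = 2 ms, RTT = 200 ms (= 2 * Tprop, Tprop = 100 ms)
Time until first ACK returns = Ttrans + RTT = 2 + 200 = 202 ms
Need W * Ttrans >= Ttrans + RTT  ->  W >= (Ttrans + RTT) / Ttrans
(Ttrans + RTT) / Ttrans = 202 / 2 = 101
W_min = ceil(101) = 101

101


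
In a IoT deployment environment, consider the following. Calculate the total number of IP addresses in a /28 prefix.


Given: CIDR prefix /28
Host bits = 32 - 28 = 4
Total addresses = 2^4 = 16

16


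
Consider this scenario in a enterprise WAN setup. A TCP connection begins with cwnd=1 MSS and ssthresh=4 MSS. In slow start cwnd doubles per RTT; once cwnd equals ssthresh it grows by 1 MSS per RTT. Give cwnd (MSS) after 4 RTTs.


RTT 0: cwnd = 1 MSS (initial)
RTT 1: cwnd = 2 MSS (slow start, doubled)
RTT 2: cwnd = 4 MSS (slow start, doubled)
RTT 3: cwnd = 5 MSS (congestion avoidance, +1)
RTT 4: cwnd = 6 MSS (congestion avoidance, +1)

6


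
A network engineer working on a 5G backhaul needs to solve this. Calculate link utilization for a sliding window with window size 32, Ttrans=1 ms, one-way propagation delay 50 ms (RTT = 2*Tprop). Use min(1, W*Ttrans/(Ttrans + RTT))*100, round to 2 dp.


Given: W = 32, Ttrans = 1 ms, RTT = 100 ms (= 2 * Tprop, Tprop = 50 ms)
Cycle time = Ttrans + RTT = 1 + 100 = 101 ms (first packet sent until its ACK returns)
W * Ttrans = 32 * 1 = 32 ms of sending per cycle
W * Ttrans / (Ttrans + RTT) = 32 / 101 = 0.316832
U = min(1, 0.316832) = 0.316832
U% = 31.68%

31.68


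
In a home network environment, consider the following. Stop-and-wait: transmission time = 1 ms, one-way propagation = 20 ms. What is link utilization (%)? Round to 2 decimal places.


Given: Ttrans = 1 ms, Tprop = 20 ms
RTT = 2 * Tprop = 2 * 20 = 40 ms
U = Ttrans / (Ttrans + RTT)
U = 1 / (1 + 40)
U = 1 / 41 = 0.02439
U% = 2.44%

2.44


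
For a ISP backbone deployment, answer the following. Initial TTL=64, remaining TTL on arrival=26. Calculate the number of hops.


Given: initial TTL = 64, received TTL = 26
Hops = initial TTL - received TTL
Hops = 64 - 26 = 38

38


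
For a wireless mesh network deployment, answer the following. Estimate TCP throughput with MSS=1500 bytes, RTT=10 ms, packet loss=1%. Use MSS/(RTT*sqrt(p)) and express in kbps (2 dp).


Given: MSS = 1500 bytes, RTT = 10 ms, loss = 1%
RTT in seconds = 10 / 1000 = 0.01
Loss rate = 1% = 0.01
sqrt(loss) = sqrt(0.01) = 0.1
Throughput (bytes/s) = 1500 / (0.01 * 0.1) = 1500000.0000
Throughput (kbps) = 1500000.0000 * 8 / 1000 = 12000.000000 -> 12000.00 kbps (2 dp)

12000.00


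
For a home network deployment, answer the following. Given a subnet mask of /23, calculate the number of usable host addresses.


Given: subnet mask /23
Host bits = 32 - 23 = 9
Total addresses = 2^9 = 512
Usable hosts = 512 - 2 (network + broadcast) = 510

510


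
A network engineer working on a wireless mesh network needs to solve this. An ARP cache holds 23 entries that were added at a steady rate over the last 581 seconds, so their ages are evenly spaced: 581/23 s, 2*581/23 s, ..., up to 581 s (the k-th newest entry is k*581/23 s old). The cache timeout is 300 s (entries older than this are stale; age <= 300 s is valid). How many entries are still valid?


Ages are k * 581/23 s for k = 1..23 (spacing = 25.2609 s).
Entry k is valid iff k * 581/23 <= 300 iff k <= 23 * 300 / 581 = 11.8761
n_valid = floor(11.8761) = 11
(n_stale = 23 - 11 = 12)

11


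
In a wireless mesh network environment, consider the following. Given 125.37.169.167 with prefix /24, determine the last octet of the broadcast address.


Given: IP = 125.37.169.167, prefix = /24
Host bits = 32 - 24 = 8
Network last octet = 167 AND mask = 0
Host part size = 2^8 - 1 = 255
Broadcast last octet = 0 OR 255 = 255

255


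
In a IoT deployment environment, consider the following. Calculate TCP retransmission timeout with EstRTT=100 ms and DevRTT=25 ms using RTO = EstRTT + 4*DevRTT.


Given: EstRTT = 100 ms, DevRTT = 25 ms
Timeout = EstRTT + 4 * DevRTT
4 * DevRTT = 4 * 25 = 100
Timeout = 100 + 100 = 200 ms

200


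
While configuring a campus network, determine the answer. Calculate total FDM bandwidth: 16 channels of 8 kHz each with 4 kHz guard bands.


Given: 16 channels, 8 kHz each, guard = 4 kHz
Channel bandwidth = 16 * 8 = 128 kHz
Guard bands = 15 gaps * 4 kHz = 60 kHz
Total = 128 + 60 = 188 kHz

188


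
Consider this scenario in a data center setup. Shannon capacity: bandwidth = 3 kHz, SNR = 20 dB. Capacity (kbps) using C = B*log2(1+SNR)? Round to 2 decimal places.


Given: B = 3 kHz, SNR = 20 dB
SNR linear = 10^(20/10) = 100
1 + SNR = 101
log2(101) = 6.6582114828
C = 3 * 1000 * 6.6582114828 = 19974.6344 bps
C = 19.974634 kbps -> 19.97 kbps (2 dp)

19.97


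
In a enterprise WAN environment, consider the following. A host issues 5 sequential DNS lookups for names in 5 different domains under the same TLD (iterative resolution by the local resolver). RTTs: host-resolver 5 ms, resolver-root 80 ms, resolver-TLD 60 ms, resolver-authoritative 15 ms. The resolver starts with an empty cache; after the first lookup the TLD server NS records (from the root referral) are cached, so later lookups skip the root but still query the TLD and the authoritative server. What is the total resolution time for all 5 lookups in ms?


Lookup 1 (cold cache): local + root + TLD + auth = 5 + 80 + 60 + 15 = 160 ms
Lookups 2..5 (TLD NS cached -> skip root; new domain -> still ask TLD and auth): local + TLD + auth = 5 + 60 + 15 = 80 ms each
Remaining 4 lookups: 4 * 80 = 320 ms
Total = 160 + 320 = 480 ms

480


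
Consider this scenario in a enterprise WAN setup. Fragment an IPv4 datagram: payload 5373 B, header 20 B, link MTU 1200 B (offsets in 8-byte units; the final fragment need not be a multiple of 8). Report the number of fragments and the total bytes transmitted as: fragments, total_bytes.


Max data per non-final fragment = floor((MTU - header)/8)*8 = floor((1200 - 20)/8)*8 = floor(1180/8)*8 = 1176 B
Final fragment needs no 8-byte alignment: it can carry up to MTU - header = 1180 B
Non-final fragments needed = ceil((payload - 1180) / 1176) = ceil(4193/1176) = ceil(3.5655) = 4
Number of fragments = 4 + 1 = 5
Fragment sizes (data): 4 * 1176 B + 669 B (last, 669 <= 1180 OK)
Total bytes sent = payload + n_frags * header = 5373 + 5*20 = 5373 + 100 = 5473 B

5, 5473
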